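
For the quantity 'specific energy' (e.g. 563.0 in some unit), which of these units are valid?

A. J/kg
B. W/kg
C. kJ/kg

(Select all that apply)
A, C

specific energy has SI base units: m^2 / s^2

Checking each option against m^2 / s^2:
  A. J/kg: ✓ matches
  B. W/kg: ✗ does not match
  C. kJ/kg: ✓ matches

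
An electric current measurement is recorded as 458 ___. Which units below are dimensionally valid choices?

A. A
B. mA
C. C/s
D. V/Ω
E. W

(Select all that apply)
A, B, C, D

electric current has SI base units: A

Checking each option against A:
  A. A: ✓ matches
  B. mA: ✓ matches
  C. C/s: ✓ matches
  D. V/Ω: ✓ matches
  E. W: ✗ does not match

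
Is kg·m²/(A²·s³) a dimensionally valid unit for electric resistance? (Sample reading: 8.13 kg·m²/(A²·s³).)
Yes

electric resistance has SI base units: kg * m^2 / (A^2 * s^3)
kg·m²/(A²·s³) reduces to the same SI base units, so it is a valid unit for electric resistance.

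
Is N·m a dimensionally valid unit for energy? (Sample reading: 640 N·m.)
Yes

energy has SI base units: kg * m^2 / s^2
N·m reduces to the same SI base units, so it is a valid unit for energy.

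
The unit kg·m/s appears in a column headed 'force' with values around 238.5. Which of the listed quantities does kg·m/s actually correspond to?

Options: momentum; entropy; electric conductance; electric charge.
momentum

force should have units dimensionally equivalent to kg * m / s^2 (e.g. N).
The given unit 'kg·m/s' reduces to kg * m / s. Of the listed options, that is the dimensionality of momentum.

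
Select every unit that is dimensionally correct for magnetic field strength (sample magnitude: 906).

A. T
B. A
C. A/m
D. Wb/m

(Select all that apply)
C

magnetic field strength has SI base units: A / m

Checking each option against A / m:
  A. T: ✗ does not match
  B. A: ✗ does not match
  C. A/m: ✓ matches
  D. Wb/m: ✗ does not match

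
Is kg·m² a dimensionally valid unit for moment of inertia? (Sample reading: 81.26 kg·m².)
Yes

moment of inertia has SI base units: kg * m^2
kg·m² reduces to the same SI base units, so it is a valid unit for moment of inertia.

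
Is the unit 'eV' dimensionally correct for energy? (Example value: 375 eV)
Yes

energy has SI base units: kg * m^2 / s^2
eV reduces to the same SI base units, so it is a valid unit for energy.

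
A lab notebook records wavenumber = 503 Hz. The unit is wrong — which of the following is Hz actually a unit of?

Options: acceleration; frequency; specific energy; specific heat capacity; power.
frequency

wavenumber should have units dimensionally equivalent to 1 / m (e.g. 1/m).
The given unit 'Hz' reduces to 1 / s. Of the listed options, that is the dimensionality of frequency.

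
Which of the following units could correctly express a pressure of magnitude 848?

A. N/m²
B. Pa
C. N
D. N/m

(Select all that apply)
A, B

pressure has SI base units: kg / (m * s^2)

Checking each option against kg / (m * s^2):
  A. N/m²: ✓ matches
  B. Pa: ✓ matches
  C. N: ✗ does not match
  D. N/m: ✗ does not match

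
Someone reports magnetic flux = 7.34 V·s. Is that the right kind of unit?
Yes

magnetic flux has SI base units: kg * m^2 / (A * s^2)
V·s reduces to the same SI base units, so it is a valid unit for magnetic flux.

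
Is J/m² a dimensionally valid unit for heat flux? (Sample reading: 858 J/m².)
No

heat flux has SI base units: kg / s^3
J/m² does NOT reduce to kg / s^3; a valid unit for heat flux would be e.g. W/m².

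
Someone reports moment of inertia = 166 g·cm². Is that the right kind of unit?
Yes

moment of inertia has SI base units: kg * m^2
g·cm² reduces to the same SI base units, so it is a valid unit for moment of inertia.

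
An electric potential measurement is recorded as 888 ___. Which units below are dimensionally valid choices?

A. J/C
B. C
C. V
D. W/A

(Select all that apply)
A, C, D

electric potential has SI base units: kg * m^2 / (A * s^3)

Checking each option against kg * m^2 / (A * s^3):
  A. J/C: ✓ matches
  B. C: ✗ does not match
  C. V: ✓ matches
  D. W/A: ✓ matches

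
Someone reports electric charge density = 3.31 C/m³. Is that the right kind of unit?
Yes

electric charge density has SI base units: A * s / m^3
C/m³ reduces to the same SI base units, so it is a valid unit for electric charge density.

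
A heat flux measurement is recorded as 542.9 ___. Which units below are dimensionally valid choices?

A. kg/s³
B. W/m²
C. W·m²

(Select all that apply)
A, B

heat flux has SI base units: kg / s^3

Checking each option against kg / s^3:
  A. kg/s³: ✓ matches
  B. W/m²: ✓ matches
  C. W·m²: ✗ does not match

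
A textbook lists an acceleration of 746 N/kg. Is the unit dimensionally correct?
Yes

acceleration has SI base units: m / s^2
N/kg reduces to the same SI base units, so it is a valid unit for acceleration.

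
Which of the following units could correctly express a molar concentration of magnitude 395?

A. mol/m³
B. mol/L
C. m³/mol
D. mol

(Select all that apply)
A, B

molar concentration has SI base units: mol / m^3

Checking each option against mol / m^3:
  A. mol/m³: ✓ matches
  B. mol/L: ✓ matches
  C. m³/mol: ✗ does not match
  D. mol: ✗ does not match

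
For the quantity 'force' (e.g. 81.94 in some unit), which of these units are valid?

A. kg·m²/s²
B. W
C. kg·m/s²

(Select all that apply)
C

force has SI base units: kg * m / s^2

Checking each option against kg * m / s^2:
  A. kg·m²/s²: ✗ does not match
  B. W: ✗ does not match
  C. kg·m/s²: ✓ matches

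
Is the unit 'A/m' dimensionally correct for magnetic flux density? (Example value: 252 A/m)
No

magnetic flux density has SI base units: kg / (A * s^2)
A/m does NOT reduce to kg / (A * s^2); a valid unit for magnetic flux density would be e.g. T.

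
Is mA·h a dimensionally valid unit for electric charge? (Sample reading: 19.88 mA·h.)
Yes

electric charge has SI base units: A * s
mA·h reduces to the same SI base units, so it is a valid unit for electric charge.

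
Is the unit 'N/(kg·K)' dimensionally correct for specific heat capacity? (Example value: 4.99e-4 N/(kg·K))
No

specific heat capacity has SI base units: m^2 / (s^2 * K)
N/(kg·K) does NOT reduce to m^2 / (s^2 * K); a valid unit for specific heat capacity would be e.g. J/(kg·K).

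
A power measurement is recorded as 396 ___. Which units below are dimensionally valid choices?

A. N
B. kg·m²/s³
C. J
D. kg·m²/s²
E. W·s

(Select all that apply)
B

power has SI base units: kg * m^2 / s^3

Checking each option against kg * m^2 / s^3:
  A. N: ✗ does not match
  B. kg·m²/s³: ✓ matches
  C. J: ✗ does not match
  D. kg·m²/s²: ✗ does not match
  E. W·s: ✗ does not match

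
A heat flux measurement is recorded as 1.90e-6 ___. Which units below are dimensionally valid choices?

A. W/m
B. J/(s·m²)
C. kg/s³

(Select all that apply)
B, C

heat flux has SI base units: kg / s^3

Checking each option against kg / s^3:
  A. W/m: ✗ does not match
  B. J/(s·m²): ✓ matches
  C. kg/s³: ✓ matches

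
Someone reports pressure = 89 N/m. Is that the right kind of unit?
No

pressure has SI base units: kg / (m * s^2)
N/m does NOT reduce to kg / (m * s^2); a valid unit for pressure would be e.g. Pa.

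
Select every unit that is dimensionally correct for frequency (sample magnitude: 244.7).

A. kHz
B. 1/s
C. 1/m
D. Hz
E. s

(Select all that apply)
A, B, D

frequency has SI base units: 1 / s

Checking each option against 1 / s:
  A. kHz: ✓ matches
  B. 1/s: ✓ matches
  C. 1/m: ✗ does not match
  D. Hz: ✓ matches
  E. s: ✗ does not match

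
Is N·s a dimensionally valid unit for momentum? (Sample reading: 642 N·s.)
Yes

momentum has SI base units: kg * m / s
N·s reduces to the same SI base units, so it is a valid unit for momentum.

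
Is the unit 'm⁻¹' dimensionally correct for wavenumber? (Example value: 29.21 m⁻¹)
Yes

wavenumber has SI base units: 1 / m
m⁻¹ reduces to the same SI base units, so it is a valid unit for wavenumber.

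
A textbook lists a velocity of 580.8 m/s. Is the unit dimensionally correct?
Yes

velocity has SI base units: m / s
m/s reduces to the same SI base units, so it is a valid unit for velocity.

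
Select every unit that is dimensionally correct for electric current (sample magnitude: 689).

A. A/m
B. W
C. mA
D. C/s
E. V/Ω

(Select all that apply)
C, D, E

electric current has SI base units: A

Checking each option against A:
  A. A/m: ✗ does not match
  B. W: ✗ does not match
  C. mA: ✓ matches
  D. C/s: ✓ matches
  E. V/Ω: ✓ matches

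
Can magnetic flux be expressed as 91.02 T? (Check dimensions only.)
No

magnetic flux has SI base units: kg * m^2 / (A * s^2)
T does NOT reduce to kg * m^2 / (A * s^2); a valid unit for magnetic flux would be e.g. Wb.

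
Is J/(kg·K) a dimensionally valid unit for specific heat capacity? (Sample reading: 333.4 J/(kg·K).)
Yes

specific heat capacity has SI base units: m^2 / (s^2 * K)
J/(kg·K) reduces to the same SI base units, so it is a valid unit for specific heat capacity.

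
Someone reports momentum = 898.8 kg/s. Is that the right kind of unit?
No

momentum has SI base units: kg * m / s
kg/s does NOT reduce to kg * m / s; a valid unit for momentum would be e.g. kg·m/s.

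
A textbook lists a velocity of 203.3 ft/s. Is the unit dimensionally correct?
Yes

velocity has SI base units: m / s
ft/s reduces to the same SI base units, so it is a valid unit for velocity.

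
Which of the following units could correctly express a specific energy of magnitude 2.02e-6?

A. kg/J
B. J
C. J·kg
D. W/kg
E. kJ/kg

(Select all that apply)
E

specific energy has SI base units: m^2 / s^2

Checking each option against m^2 / s^2:
  A. kg/J: ✗ does not match
  B. J: ✗ does not match
  C. J·kg: ✗ does not match
  D. W/kg: ✗ does not match
  E. kJ/kg: ✓ matches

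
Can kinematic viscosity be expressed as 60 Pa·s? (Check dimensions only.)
No

kinematic viscosity has SI base units: m^2 / s
Pa·s does NOT reduce to m^2 / s; a valid unit for kinematic viscosity would be e.g. m²/s.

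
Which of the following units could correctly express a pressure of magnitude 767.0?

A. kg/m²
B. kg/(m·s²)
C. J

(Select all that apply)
B

pressure has SI base units: kg / (m * s^2)

Checking each option against kg / (m * s^2):
  A. kg/m²: ✗ does not match
  B. kg/(m·s²): ✓ matches
  C. J: ✗ does not match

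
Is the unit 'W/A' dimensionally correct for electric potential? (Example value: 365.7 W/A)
Yes

electric potential has SI base units: kg * m^2 / (A * s^3)
W/A reduces to the same SI base units, so it is a valid unit for electric potential.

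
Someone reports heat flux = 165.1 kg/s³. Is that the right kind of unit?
Yes

heat flux has SI base units: kg / s^3
kg/s³ reduces to the same SI base units, so it is a valid unit for heat flux.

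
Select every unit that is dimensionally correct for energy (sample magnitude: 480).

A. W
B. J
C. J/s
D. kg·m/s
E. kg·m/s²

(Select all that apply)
B

energy has SI base units: kg * m^2 / s^2

Checking each option against kg * m^2 / s^2:
  A. W: ✗ does not match
  B. J: ✓ matches
  C. J/s: ✗ does not match
  D. kg·m/s: ✗ does not match
  E. kg·m/s²: ✗ does not match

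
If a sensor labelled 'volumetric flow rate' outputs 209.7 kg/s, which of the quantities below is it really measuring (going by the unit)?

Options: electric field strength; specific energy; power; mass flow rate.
mass flow rate

volumetric flow rate should have units dimensionally equivalent to m^3 / s (e.g. m³/s).
The given unit 'kg/s' reduces to kg / s. Of the listed options, that is the dimensionality of mass flow rate.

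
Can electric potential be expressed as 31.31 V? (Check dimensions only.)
Yes

electric potential has SI base units: kg * m^2 / (A * s^3)
V reduces to the same SI base units, so it is a valid unit for electric potential.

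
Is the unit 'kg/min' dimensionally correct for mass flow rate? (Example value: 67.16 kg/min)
Yes

mass flow rate has SI base units: kg / s
kg/min reduces to the same SI base units, so it is a valid unit for mass flow rate.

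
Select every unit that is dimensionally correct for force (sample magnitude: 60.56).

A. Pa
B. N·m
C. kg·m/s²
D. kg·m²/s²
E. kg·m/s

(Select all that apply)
C

force has SI base units: kg * m / s^2

Checking each option against kg * m / s^2:
  A. Pa: ✗ does not match
  B. N·m: ✗ does not match
  C. kg·m/s²: ✓ matches
  D. kg·m²/s²: ✗ does not match
  E. kg·m/s: ✗ does not match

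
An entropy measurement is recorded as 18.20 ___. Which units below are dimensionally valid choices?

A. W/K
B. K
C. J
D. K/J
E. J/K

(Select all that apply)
E

entropy has SI base units: kg * m^2 / (s^2 * K)

Checking each option against kg * m^2 / (s^2 * K):
  A. W/K: ✗ does not match
  B. K: ✗ does not match
  C. J: ✗ does not match
  D. K/J: ✗ does not match
  E. J/K: ✓ matches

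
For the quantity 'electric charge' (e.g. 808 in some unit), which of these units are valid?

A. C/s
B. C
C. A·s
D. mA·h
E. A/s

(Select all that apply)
B, C, D

electric charge has SI base units: A * s

Checking each option against A * s:
  A. C/s: ✗ does not match
  B. C: ✓ matches
  C. A·s: ✓ matches
  D. mA·h: ✓ matches
  E. A/s: ✗ does not match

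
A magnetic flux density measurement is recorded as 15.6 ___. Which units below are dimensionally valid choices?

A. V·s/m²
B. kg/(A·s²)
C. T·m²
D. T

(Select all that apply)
A, B, D

magnetic flux density has SI base units: kg / (A * s^2)

Checking each option against kg / (A * s^2):
  A. V·s/m²: ✓ matches
  B. kg/(A·s²): ✓ matches
  C. T·m²: ✗ does not match
  D. T: ✓ matches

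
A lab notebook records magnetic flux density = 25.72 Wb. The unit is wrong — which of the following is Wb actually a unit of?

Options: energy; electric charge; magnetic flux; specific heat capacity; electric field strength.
magnetic flux

magnetic flux density should have units dimensionally equivalent to kg / (A * s^2) (e.g. T).
The given unit 'Wb' reduces to kg * m^2 / (A * s^2). Of the listed options, that is the dimensionality of magnetic flux.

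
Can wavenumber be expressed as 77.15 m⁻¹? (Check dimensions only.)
Yes

wavenumber has SI base units: 1 / m
m⁻¹ reduces to the same SI base units, so it is a valid unit for wavenumber.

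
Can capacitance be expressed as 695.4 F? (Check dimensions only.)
Yes

capacitance has SI base units: A^2 * s^4 / (kg * m^2)
F reduces to the same SI base units, so it is a valid unit for capacitance.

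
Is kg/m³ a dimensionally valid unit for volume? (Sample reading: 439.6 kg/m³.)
No

volume has SI base units: m^3
kg/m³ does NOT reduce to m^3; a valid unit for volume would be e.g. m³.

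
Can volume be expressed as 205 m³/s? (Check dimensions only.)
No

volume has SI base units: m^3
m³/s does NOT reduce to m^3; a valid unit for volume would be e.g. m³.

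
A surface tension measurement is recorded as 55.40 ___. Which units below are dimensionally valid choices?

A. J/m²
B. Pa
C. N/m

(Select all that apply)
A, C

surface tension has SI base units: kg / s^2

Checking each option against kg / s^2:
  A. J/m²: ✓ matches
  B. Pa: ✗ does not match
  C. N/m: ✓ matches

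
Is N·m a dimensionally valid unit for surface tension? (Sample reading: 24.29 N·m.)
No

surface tension has SI base units: kg / s^2
N·m does NOT reduce to kg / s^2; a valid unit for surface tension would be e.g. N/m.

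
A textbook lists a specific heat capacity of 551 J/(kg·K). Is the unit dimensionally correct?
Yes

specific heat capacity has SI base units: m^2 / (s^2 * K)
J/(kg·K) reduces to the same SI base units, so it is a valid unit for specific heat capacity.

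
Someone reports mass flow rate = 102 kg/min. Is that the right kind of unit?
Yes

mass flow rate has SI base units: kg / s
kg/min reduces to the same SI base units, so it is a valid unit for mass flow rate.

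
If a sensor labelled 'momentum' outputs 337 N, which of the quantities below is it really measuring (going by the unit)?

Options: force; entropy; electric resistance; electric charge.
force

momentum should have units dimensionally equivalent to kg * m / s (e.g. kg·m/s).
The given unit 'N' reduces to kg * m / s^2. Of the listed options, that is the dimensionality of force.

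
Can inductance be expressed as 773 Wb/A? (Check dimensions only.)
Yes

inductance has SI base units: kg * m^2 / (A^2 * s^2)
Wb/A reduces to the same SI base units, so it is a valid unit for inductance.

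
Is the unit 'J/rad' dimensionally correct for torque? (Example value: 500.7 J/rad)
Yes

torque has SI base units: kg * m^2 / s^2
J/rad reduces to the same SI base units, so it is a valid unit for torque.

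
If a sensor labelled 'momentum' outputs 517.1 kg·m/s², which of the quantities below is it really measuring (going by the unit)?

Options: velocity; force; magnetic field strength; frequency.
force

momentum should have units dimensionally equivalent to kg * m / s (e.g. kg·m/s).
The given unit 'kg·m/s²' reduces to kg * m / s^2. Of the listed options, that is the dimensionality of force.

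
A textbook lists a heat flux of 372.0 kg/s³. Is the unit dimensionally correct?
Yes

heat flux has SI base units: kg / s^3
kg/s³ reduces to the same SI base units, so it is a valid unit for heat flux.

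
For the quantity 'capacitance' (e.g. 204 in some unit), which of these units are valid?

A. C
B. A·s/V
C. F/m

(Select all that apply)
B

capacitance has SI base units: A^2 * s^4 / (kg * m^2)

Checking each option against A^2 * s^4 / (kg * m^2):
  A. C: ✗ does not match
  B. A·s/V: ✓ matches
  C. F/m: ✗ does not match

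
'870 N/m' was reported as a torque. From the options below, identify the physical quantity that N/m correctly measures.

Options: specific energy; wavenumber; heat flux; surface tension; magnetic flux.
surface tension

torque should have units dimensionally equivalent to kg * m^2 / s^2 (e.g. N·m).
The given unit 'N/m' reduces to kg / s^2. Of the listed options, that is the dimensionality of surface tension.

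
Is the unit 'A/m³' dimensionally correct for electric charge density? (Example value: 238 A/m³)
No

electric charge density has SI base units: A * s / m^3
A/m³ does NOT reduce to A * s / m^3; a valid unit for electric charge density would be e.g. C/m³.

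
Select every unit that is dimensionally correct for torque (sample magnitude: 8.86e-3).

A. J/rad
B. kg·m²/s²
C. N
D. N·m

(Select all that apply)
A, B, D

torque has SI base units: kg * m^2 / s^2

Checking each option against kg * m^2 / s^2:
  A. J/rad: ✓ matches
  B. kg·m²/s²: ✓ matches
  C. N: ✗ does not match
  D. N·m: ✓ matches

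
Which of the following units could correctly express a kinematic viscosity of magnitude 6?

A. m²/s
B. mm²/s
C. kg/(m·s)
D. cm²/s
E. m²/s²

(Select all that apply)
A, B, D

kinematic viscosity has SI base units: m^2 / s

Checking each option against m^2 / s:
  A. m²/s: ✓ matches
  B. mm²/s: ✓ matches
  C. kg/(m·s): ✗ does not match
  D. cm²/s: ✓ matches
  E. m²/s²: ✗ does not match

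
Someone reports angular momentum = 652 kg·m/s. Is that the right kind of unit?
No

angular momentum has SI base units: kg * m^2 / s
kg·m/s does NOT reduce to kg * m^2 / s; a valid unit for angular momentum would be e.g. kg·m²/s.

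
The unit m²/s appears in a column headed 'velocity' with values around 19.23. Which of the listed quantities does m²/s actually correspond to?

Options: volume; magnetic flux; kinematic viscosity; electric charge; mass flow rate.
kinematic viscosity

velocity should have units dimensionally equivalent to m / s (e.g. m/s).
The given unit 'm²/s' reduces to m^2 / s. Of the listed options, that is the dimensionality of kinematic viscosity.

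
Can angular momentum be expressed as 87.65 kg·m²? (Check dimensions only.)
No

angular momentum has SI base units: kg * m^2 / s
kg·m² does NOT reduce to kg * m^2 / s; a valid unit for angular momentum would be e.g. kg·m²/s.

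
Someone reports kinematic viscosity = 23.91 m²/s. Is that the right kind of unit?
Yes

kinematic viscosity has SI base units: m^2 / s
m²/s reduces to the same SI base units, so it is a valid unit for kinematic viscosity.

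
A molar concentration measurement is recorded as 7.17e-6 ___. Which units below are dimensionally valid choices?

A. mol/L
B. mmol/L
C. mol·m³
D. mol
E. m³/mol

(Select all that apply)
A, B

molar concentration has SI base units: mol / m^3

Checking each option against mol / m^3:
  A. mol/L: ✓ matches
  B. mmol/L: ✓ matches
  C. mol·m³: ✗ does not match
  D. mol: ✗ does not match
  E. m³/mol: ✗ does not match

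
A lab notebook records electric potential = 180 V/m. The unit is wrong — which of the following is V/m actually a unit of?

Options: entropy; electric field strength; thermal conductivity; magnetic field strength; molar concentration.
electric field strength

electric potential should have units dimensionally equivalent to kg * m^2 / (A * s^3) (e.g. V).
The given unit 'V/m' reduces to kg * m / (A * s^3). Of the listed options, that is the dimensionality of electric field strength.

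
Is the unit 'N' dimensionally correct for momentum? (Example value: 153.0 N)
No

momentum has SI base units: kg * m / s
N does NOT reduce to kg * m / s; a valid unit for momentum would be e.g. kg·m/s.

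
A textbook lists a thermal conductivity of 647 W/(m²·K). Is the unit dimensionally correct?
No

thermal conductivity has SI base units: kg * m / (s^3 * K)
W/(m²·K) does NOT reduce to kg * m / (s^3 * K); a valid unit for thermal conductivity would be e.g. W/(m·K).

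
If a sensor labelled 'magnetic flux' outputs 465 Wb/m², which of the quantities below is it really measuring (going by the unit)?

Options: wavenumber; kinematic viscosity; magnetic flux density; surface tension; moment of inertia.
magnetic flux density

magnetic flux should have units dimensionally equivalent to kg * m^2 / (A * s^2) (e.g. Wb).
The given unit 'Wb/m²' reduces to kg / (A * s^2). Of the listed options, that is the dimensionality of magnetic flux density.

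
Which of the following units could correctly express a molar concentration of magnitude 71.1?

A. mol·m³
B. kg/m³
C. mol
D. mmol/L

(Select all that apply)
D

molar concentration has SI base units: mol / m^3

Checking each option against mol / m^3:
  A. mol·m³: ✗ does not match
  B. kg/m³: ✗ does not match
  C. mol: ✗ does not match
  D. mmol/L: ✓ matches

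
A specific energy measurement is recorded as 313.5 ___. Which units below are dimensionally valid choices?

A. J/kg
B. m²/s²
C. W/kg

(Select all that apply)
A, B

specific energy has SI base units: m^2 / s^2

Checking each option against m^2 / s^2:
  A. J/kg: ✓ matches
  B. m²/s²: ✓ matches
  C. W/kg: ✗ does not match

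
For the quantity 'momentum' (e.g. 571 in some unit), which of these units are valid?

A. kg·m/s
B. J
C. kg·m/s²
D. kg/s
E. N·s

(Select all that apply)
A, E

momentum has SI base units: kg * m / s

Checking each option against kg * m / s:
  A. kg·m/s: ✓ matches
  B. J: ✗ does not match
  C. kg·m/s²: ✗ does not match
  D. kg/s: ✗ does not match
  E. N·s: ✓ matches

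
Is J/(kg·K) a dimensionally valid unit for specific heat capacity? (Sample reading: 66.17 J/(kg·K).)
Yes

specific heat capacity has SI base units: m^2 / (s^2 * K)
J/(kg·K) reduces to the same SI base units, so it is a valid unit for specific heat capacity.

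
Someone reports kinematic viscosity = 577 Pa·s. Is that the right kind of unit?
No

kinematic viscosity has SI base units: m^2 / s
Pa·s does NOT reduce to m^2 / s; a valid unit for kinematic viscosity would be e.g. m²/s.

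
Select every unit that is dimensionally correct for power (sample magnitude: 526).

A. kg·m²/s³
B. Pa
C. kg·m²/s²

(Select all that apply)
A

power has SI base units: kg * m^2 / s^3

Checking each option against kg * m^2 / s^3:
  A. kg·m²/s³: ✓ matches
  B. Pa: ✗ does not match
  C. kg·m²/s²: ✗ does not match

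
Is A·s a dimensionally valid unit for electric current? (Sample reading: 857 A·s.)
No

electric current has SI base units: A
A·s does NOT reduce to A; a valid unit for electric current would be e.g. A.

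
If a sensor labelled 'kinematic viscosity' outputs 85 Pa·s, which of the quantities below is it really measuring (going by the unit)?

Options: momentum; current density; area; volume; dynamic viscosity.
dynamic viscosity

kinematic viscosity should have units dimensionally equivalent to m^2 / s (e.g. m²/s).
The given unit 'Pa·s' reduces to kg / (m * s). Of the listed options, that is the dimensionality of dynamic viscosity.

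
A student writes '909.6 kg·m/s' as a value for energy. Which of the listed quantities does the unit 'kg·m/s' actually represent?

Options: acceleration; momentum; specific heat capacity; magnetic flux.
momentum

energy should have units dimensionally equivalent to kg * m^2 / s^2 (e.g. J).
The given unit 'kg·m/s' reduces to kg * m / s. Of the listed options, that is the dimensionality of momentum.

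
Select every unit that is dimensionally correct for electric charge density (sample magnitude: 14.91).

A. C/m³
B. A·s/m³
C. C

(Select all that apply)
A, B

electric charge density has SI base units: A * s / m^3

Checking each option against A * s / m^3:
  A. C/m³: ✓ matches
  B. A·s/m³: ✓ matches
  C. C: ✗ does not match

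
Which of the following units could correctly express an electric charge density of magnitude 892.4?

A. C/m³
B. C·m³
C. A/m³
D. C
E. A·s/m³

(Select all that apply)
A, E

electric charge density has SI base units: A * s / m^3

Checking each option against A * s / m^3:
  A. C/m³: ✓ matches
  B. C·m³: ✗ does not match
  C. A/m³: ✗ does not match
  D. C: ✗ does not match
  E. A·s/m³: ✓ matches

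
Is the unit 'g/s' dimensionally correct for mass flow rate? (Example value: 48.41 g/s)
Yes

mass flow rate has SI base units: kg / s
g/s reduces to the same SI base units, so it is a valid unit for mass flow rate.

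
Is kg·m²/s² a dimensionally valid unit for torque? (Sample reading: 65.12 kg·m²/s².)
Yes

torque has SI base units: kg * m^2 / s^2
kg·m²/s² reduces to the same SI base units, so it is a valid unit for torque.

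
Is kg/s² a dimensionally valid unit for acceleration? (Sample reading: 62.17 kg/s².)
No

acceleration has SI base units: m / s^2
kg/s² does NOT reduce to m / s^2; a valid unit for acceleration would be e.g. m/s².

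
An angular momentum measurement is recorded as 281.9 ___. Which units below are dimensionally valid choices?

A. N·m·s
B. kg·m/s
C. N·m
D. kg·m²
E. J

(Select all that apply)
A

angular momentum has SI base units: kg * m^2 / s

Checking each option against kg * m^2 / s:
  A. N·m·s: ✓ matches
  B. kg·m/s: ✗ does not match
  C. N·m: ✗ does not match
  D. kg·m²: ✗ does not match
  E. J: ✗ does not match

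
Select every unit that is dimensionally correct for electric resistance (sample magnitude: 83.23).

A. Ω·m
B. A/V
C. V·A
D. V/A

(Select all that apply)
D

electric resistance has SI base units: kg * m^2 / (A^2 * s^3)

Checking each option against kg * m^2 / (A^2 * s^3):
  A. Ω·m: ✗ does not match
  B. A/V: ✗ does not match
  C. V·A: ✗ does not match
  D. V/A: ✓ matches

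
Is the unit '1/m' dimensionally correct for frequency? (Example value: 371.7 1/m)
No

frequency has SI base units: 1 / s
1/m does NOT reduce to 1 / s; a valid unit for frequency would be e.g. Hz.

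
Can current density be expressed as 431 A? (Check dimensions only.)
No

current density has SI base units: A / m^2
A does NOT reduce to A / m^2; a valid unit for current density would be e.g. A/m².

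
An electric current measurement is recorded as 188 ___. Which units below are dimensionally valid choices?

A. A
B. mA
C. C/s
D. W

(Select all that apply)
A, B, C

electric current has SI base units: A

Checking each option against A:
  A. A: ✓ matches
  B. mA: ✓ matches
  C. C/s: ✓ matches
  D. W: ✗ does not match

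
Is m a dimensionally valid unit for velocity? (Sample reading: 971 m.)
No

velocity has SI base units: m / s
m does NOT reduce to m / s; a valid unit for velocity would be e.g. m/s.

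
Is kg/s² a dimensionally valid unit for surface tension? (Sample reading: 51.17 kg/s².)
Yes

surface tension has SI base units: kg / s^2
kg/s² reduces to the same SI base units, so it is a valid unit for surface tension.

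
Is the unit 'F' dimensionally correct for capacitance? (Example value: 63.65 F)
Yes

capacitance has SI base units: A^2 * s^4 / (kg * m^2)
F reduces to the same SI base units, so it is a valid unit for capacitance.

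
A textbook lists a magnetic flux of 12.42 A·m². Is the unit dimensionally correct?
No

magnetic flux has SI base units: kg * m^2 / (A * s^2)
A·m² does NOT reduce to kg * m^2 / (A * s^2); a valid unit for magnetic flux would be e.g. Wb.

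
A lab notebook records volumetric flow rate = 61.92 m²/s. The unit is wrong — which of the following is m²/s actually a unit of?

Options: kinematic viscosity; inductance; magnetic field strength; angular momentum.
kinematic viscosity

volumetric flow rate should have units dimensionally equivalent to m^3 / s (e.g. m³/s).
The given unit 'm²/s' reduces to m^2 / s. Of the listed options, that is the dimensionality of kinematic viscosity.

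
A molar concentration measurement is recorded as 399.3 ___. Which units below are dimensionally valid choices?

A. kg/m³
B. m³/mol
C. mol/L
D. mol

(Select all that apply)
C

molar concentration has SI base units: mol / m^3

Checking each option against mol / m^3:
  A. kg/m³: ✗ does not match
  B. m³/mol: ✗ does not match
  C. mol/L: ✓ matches
  D. mol: ✗ does not match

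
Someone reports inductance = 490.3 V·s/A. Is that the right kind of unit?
Yes

inductance has SI base units: kg * m^2 / (A^2 * s^2)
V·s/A reduces to the same SI base units, so it is a valid unit for inductance.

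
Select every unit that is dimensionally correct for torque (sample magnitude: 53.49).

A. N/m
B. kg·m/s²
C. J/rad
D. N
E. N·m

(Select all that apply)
C, E

torque has SI base units: kg * m^2 / s^2

Checking each option against kg * m^2 / s^2:
  A. N/m: ✗ does not match
  B. kg·m/s²: ✗ does not match
  C. J/rad: ✓ matches
  D. N: ✗ does not match
  E. N·m: ✓ matches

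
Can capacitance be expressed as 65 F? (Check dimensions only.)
Yes

capacitance has SI base units: A^2 * s^4 / (kg * m^2)
F reduces to the same SI base units, so it is a valid unit for capacitance.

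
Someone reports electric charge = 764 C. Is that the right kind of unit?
Yes

electric charge has SI base units: A * s
C reduces to the same SI base units, so it is a valid unit for electric charge.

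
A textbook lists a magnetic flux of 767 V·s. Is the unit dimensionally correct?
Yes

magnetic flux has SI base units: kg * m^2 / (A * s^2)
V·s reduces to the same SI base units, so it is a valid unit for magnetic flux.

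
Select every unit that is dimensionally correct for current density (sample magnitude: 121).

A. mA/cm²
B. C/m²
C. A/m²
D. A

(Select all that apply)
A, C

current density has SI base units: A / m^2

Checking each option against A / m^2:
  A. mA/cm²: ✓ matches
  B. C/m²: ✗ does not match
  C. A/m²: ✓ matches
  D. A: ✗ does not match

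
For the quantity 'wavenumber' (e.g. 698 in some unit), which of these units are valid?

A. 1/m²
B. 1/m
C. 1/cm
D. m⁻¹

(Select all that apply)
B, C, D

wavenumber has SI base units: 1 / m

Checking each option against 1 / m:
  A. 1/m²: ✗ does not match
  B. 1/m: ✓ matches
  C. 1/cm: ✓ matches
  D. m⁻¹: ✓ matches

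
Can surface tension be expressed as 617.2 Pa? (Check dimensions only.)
No

surface tension has SI base units: kg / s^2
Pa does NOT reduce to kg / s^2; a valid unit for surface tension would be e.g. N/m.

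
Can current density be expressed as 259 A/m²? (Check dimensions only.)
Yes

current density has SI base units: A / m^2
A/m² reduces to the same SI base units, so it is a valid unit for current density.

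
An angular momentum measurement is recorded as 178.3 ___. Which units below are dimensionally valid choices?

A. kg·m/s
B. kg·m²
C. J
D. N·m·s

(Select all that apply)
D

angular momentum has SI base units: kg * m^2 / s

Checking each option against kg * m^2 / s:
  A. kg·m/s: ✗ does not match
  B. kg·m²: ✗ does not match
  C. J: ✗ does not match
  D. N·m·s: ✓ matches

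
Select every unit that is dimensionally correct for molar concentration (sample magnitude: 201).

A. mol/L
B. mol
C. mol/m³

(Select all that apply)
A, C

molar concentration has SI base units: mol / m^3

Checking each option against mol / m^3:
  A. mol/L: ✓ matches
  B. mol: ✗ does not match
  C. mol/m³: ✓ matches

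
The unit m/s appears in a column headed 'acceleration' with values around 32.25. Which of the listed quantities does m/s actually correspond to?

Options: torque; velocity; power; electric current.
velocity

acceleration should have units dimensionally equivalent to m / s^2 (e.g. m/s²).
The given unit 'm/s' reduces to m / s. Of the listed options, that is the dimensionality of velocity.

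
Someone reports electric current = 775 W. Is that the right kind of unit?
No

electric current has SI base units: A
W does NOT reduce to A; a valid unit for electric current would be e.g. A.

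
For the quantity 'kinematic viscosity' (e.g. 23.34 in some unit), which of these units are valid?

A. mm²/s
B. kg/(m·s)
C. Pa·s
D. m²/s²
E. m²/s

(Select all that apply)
A, E

kinematic viscosity has SI base units: m^2 / s

Checking each option against m^2 / s:
  A. mm²/s: ✓ matches
  B. kg/(m·s): ✗ does not match
  C. Pa·s: ✗ does not match
  D. m²/s²: ✗ does not match
  E. m²/s: ✓ matches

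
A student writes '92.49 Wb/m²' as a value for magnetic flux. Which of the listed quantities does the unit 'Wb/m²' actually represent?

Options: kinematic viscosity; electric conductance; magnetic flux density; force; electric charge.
magnetic flux density

magnetic flux should have units dimensionally equivalent to kg * m^2 / (A * s^2) (e.g. Wb).
The given unit 'Wb/m²' reduces to kg / (A * s^2). Of the listed options, that is the dimensionality of magnetic flux density.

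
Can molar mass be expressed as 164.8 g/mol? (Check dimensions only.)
Yes

molar mass has SI base units: kg / mol
g/mol reduces to the same SI base units, so it is a valid unit for molar mass.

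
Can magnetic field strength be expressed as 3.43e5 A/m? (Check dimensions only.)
Yes

magnetic field strength has SI base units: A / m
A/m reduces to the same SI base units, so it is a valid unit for magnetic field strength.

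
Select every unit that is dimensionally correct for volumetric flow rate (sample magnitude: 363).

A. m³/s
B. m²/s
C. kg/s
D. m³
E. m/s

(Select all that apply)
A

volumetric flow rate has SI base units: m^3 / s

Checking each option against m^3 / s:
  A. m³/s: ✓ matches
  B. m²/s: ✗ does not match
  C. kg/s: ✗ does not match
  D. m³: ✗ does not match
  E. m/s: ✗ does not match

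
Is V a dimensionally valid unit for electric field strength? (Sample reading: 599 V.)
No

electric field strength has SI base units: kg * m / (A * s^3)
V does NOT reduce to kg * m / (A * s^3); a valid unit for electric field strength would be e.g. V/m.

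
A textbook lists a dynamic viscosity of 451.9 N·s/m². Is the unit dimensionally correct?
Yes

dynamic viscosity has SI base units: kg / (m * s)
N·s/m² reduces to the same SI base units, so it is a valid unit for dynamic viscosity.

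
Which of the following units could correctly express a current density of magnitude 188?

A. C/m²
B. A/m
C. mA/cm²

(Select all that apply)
C

current density has SI base units: A / m^2

Checking each option against A / m^2:
  A. C/m²: ✗ does not match
  B. A/m: ✗ does not match
  C. mA/cm²: ✓ matches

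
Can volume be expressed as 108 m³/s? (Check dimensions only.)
No

volume has SI base units: m^3
m³/s does NOT reduce to m^3; a valid unit for volume would be e.g. m³.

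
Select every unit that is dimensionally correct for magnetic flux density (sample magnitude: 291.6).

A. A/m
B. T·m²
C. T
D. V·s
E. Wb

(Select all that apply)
C

magnetic flux density has SI base units: kg / (A * s^2)

Checking each option against kg / (A * s^2):
  A. A/m: ✗ does not match
  B. T·m²: ✗ does not match
  C. T: ✓ matches
  D. V·s: ✗ does not match
  E. Wb: ✗ does not match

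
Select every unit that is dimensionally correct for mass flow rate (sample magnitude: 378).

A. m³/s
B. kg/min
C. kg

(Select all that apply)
B

mass flow rate has SI base units: kg / s

Checking each option against kg / s:
  A. m³/s: ✗ does not match
  B. kg/min: ✓ matches
  C. kg: ✗ does not match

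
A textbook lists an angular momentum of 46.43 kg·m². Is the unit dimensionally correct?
No

angular momentum has SI base units: kg * m^2 / s
kg·m² does NOT reduce to kg * m^2 / s; a valid unit for angular momentum would be e.g. kg·m²/s.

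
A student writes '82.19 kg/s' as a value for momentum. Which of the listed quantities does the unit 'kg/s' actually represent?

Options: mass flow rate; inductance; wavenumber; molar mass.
mass flow rate

momentum should have units dimensionally equivalent to kg * m / s (e.g. kg·m/s).
The given unit 'kg/s' reduces to kg / s. Of the listed options, that is the dimensionality of mass flow rate.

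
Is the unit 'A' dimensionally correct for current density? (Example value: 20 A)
No

current density has SI base units: A / m^2
A does NOT reduce to A / m^2; a valid unit for current density would be e.g. A/m².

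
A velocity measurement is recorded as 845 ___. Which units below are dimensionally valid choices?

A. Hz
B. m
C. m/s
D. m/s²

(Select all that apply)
C

velocity has SI base units: m / s

Checking each option against m / s:
  A. Hz: ✗ does not match
  B. m: ✗ does not match
  C. m/s: ✓ matches
  D. m/s²: ✗ does not match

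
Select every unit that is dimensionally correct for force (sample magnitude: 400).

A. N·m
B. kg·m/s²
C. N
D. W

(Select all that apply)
B, C

force has SI base units: kg * m / s^2

Checking each option against kg * m / s^2:
  A. N·m: ✗ does not match
  B. kg·m/s²: ✓ matches
  C. N: ✓ matches
  D. W: ✗ does not match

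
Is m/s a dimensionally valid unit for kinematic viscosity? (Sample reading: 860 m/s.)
No

kinematic viscosity has SI base units: m^2 / s
m/s does NOT reduce to m^2 / s; a valid unit for kinematic viscosity would be e.g. m²/s.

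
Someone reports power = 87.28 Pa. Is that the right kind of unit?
No

power has SI base units: kg * m^2 / s^3
Pa does NOT reduce to kg * m^2 / s^3; a valid unit for power would be e.g. W.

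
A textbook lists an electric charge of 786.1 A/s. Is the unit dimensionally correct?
No

electric charge has SI base units: A * s
A/s does NOT reduce to A * s; a valid unit for electric charge would be e.g. C.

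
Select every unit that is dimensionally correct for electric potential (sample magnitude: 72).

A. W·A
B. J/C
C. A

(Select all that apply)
B

electric potential has SI base units: kg * m^2 / (A * s^3)

Checking each option against kg * m^2 / (A * s^3):
  A. W·A: ✗ does not match
  B. J/C: ✓ matches
  C. A: ✗ does not match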